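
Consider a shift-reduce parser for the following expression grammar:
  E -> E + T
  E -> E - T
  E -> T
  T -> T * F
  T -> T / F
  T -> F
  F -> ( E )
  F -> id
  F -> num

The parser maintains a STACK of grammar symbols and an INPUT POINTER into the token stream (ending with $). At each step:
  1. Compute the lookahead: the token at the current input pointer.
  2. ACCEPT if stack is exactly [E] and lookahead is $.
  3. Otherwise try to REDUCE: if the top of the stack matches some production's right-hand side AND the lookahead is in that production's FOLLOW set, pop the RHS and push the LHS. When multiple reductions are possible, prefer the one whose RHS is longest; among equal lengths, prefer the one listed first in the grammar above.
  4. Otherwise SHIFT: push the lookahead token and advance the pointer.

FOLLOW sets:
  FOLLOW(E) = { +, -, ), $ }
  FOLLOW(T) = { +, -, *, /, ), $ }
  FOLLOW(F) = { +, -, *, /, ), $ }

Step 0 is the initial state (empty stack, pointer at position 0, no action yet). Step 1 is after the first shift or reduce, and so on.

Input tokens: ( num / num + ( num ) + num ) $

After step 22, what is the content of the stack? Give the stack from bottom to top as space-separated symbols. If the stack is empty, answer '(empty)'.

Step 1: shift (. Stack=[(] ptr=1 lookahead=num remaining=[num / num + ( num ) + num ) $]
Step 2: shift num. Stack=[( num] ptr=2 lookahead=/ remaining=[/ num + ( num ) + num ) $]
Step 3: reduce F->num. Stack=[( F] ptr=2 lookahead=/ remaining=[/ num + ( num ) + num ) $]
Step 4: reduce T->F. Stack=[( T] ptr=2 lookahead=/ remaining=[/ num + ( num ) + num ) $]
Step 5: shift /. Stack=[( T /] ptr=3 lookahead=num remaining=[num + ( num ) + num ) $]
Step 6: shift num. Stack=[( T / num] ptr=4 lookahead=+ remaining=[+ ( num ) + num ) $]
Step 7: reduce F->num. Stack=[( T / F] ptr=4 lookahead=+ remaining=[+ ( num ) + num ) $]
Step 8: reduce T->T / F. Stack=[( T] ptr=4 lookahead=+ remaining=[+ ( num ) + num ) $]
Step 9: reduce E->T. Stack=[( E] ptr=4 lookahead=+ remaining=[+ ( num ) + num ) $]
Step 10: shift +. Stack=[( E +] ptr=5 lookahead=( remaining=[( num ) + num ) $]
Step 11: shift (. Stack=[( E + (] ptr=6 lookahead=num remaining=[num ) + num ) $]
Step 12: shift num. Stack=[( E + ( num] ptr=7 lookahead=) remaining=[) + num ) $]
Step 13: reduce F->num. Stack=[( E + ( F] ptr=7 lookahead=) remaining=[) + num ) $]
Step 14: reduce T->F. Stack=[( E + ( T] ptr=7 lookahead=) remaining=[) + num ) $]
Step 15: reduce E->T. Stack=[( E + ( E] ptr=7 lookahead=) remaining=[) + num ) $]
Step 16: shift ). Stack=[( E + ( E )] ptr=8 lookahead=+ remaining=[+ num ) $]
Step 17: reduce F->( E ). Stack=[( E + F] ptr=8 lookahead=+ remaining=[+ num ) $]
Step 18: reduce T->F. Stack=[( E + T] ptr=8 lookahead=+ remaining=[+ num ) $]
Step 19: reduce E->E + T. Stack=[( E] ptr=8 lookahead=+ remaining=[+ num ) $]
Step 20: shift +. Stack=[( E +] ptr=9 lookahead=num remaining=[num ) $]
Step 21: shift num. Stack=[( E + num] ptr=10 lookahead=) remaining=[) $]
Step 22: reduce F->num. Stack=[( E + F] ptr=10 lookahead=) remaining=[) $]

Answer: ( E + F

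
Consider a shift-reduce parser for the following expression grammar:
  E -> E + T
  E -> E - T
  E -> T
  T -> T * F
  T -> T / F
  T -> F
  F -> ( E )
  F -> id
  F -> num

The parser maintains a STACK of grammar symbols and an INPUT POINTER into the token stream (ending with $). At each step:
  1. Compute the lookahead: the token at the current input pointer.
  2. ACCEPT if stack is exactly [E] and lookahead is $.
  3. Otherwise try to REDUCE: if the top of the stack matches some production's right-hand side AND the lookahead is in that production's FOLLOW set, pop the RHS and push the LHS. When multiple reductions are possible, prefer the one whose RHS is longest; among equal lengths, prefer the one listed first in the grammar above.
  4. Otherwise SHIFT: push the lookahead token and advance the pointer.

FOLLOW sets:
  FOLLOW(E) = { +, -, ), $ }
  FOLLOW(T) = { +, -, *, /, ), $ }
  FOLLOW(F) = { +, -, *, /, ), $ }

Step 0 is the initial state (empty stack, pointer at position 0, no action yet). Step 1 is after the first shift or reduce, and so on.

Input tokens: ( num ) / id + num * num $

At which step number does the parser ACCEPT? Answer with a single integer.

Step 1: shift (. Stack=[(] ptr=1 lookahead=num remaining=[num ) / id + num * num $]
Step 2: shift num. Stack=[( num] ptr=2 lookahead=) remaining=[) / id + num * num $]
Step 3: reduce F->num. Stack=[( F] ptr=2 lookahead=) remaining=[) / id + num * num $]
Step 4: reduce T->F. Stack=[( T] ptr=2 lookahead=) remaining=[) / id + num * num $]
Step 5: reduce E->T. Stack=[( E] ptr=2 lookahead=) remaining=[) / id + num * num $]
Step 6: shift ). Stack=[( E )] ptr=3 lookahead=/ remaining=[/ id + num * num $]
Step 7: reduce F->( E ). Stack=[F] ptr=3 lookahead=/ remaining=[/ id + num * num $]
Step 8: reduce T->F. Stack=[T] ptr=3 lookahead=/ remaining=[/ id + num * num $]
Step 9: shift /. Stack=[T /] ptr=4 lookahead=id remaining=[id + num * num $]
Step 10: shift id. Stack=[T / id] ptr=5 lookahead=+ remaining=[+ num * num $]
Step 11: reduce F->id. Stack=[T / F] ptr=5 lookahead=+ remaining=[+ num * num $]
Step 12: reduce T->T / F. Stack=[T] ptr=5 lookahead=+ remaining=[+ num * num $]
Step 13: reduce E->T. Stack=[E] ptr=5 lookahead=+ remaining=[+ num * num $]
Step 14: shift +. Stack=[E +] ptr=6 lookahead=num remaining=[num * num $]
Step 15: shift num. Stack=[E + num] ptr=7 lookahead=* remaining=[* num $]
Step 16: reduce F->num. Stack=[E + F] ptr=7 lookahead=* remaining=[* num $]
Step 17: reduce T->F. Stack=[E + T] ptr=7 lookahead=* remaining=[* num $]
Step 18: shift *. Stack=[E + T *] ptr=8 lookahead=num remaining=[num $]
Step 19: shift num. Stack=[E + T * num] ptr=9 lookahead=$ remaining=[$]
Step 20: reduce F->num. Stack=[E + T * F] ptr=9 lookahead=$ remaining=[$]
Step 21: reduce T->T * F. Stack=[E + T] ptr=9 lookahead=$ remaining=[$]
Step 22: reduce E->E + T. Stack=[E] ptr=9 lookahead=$ remaining=[$]
Step 23: accept. Stack=[E] ptr=9 lookahead=$ remaining=[$]

Answer: 23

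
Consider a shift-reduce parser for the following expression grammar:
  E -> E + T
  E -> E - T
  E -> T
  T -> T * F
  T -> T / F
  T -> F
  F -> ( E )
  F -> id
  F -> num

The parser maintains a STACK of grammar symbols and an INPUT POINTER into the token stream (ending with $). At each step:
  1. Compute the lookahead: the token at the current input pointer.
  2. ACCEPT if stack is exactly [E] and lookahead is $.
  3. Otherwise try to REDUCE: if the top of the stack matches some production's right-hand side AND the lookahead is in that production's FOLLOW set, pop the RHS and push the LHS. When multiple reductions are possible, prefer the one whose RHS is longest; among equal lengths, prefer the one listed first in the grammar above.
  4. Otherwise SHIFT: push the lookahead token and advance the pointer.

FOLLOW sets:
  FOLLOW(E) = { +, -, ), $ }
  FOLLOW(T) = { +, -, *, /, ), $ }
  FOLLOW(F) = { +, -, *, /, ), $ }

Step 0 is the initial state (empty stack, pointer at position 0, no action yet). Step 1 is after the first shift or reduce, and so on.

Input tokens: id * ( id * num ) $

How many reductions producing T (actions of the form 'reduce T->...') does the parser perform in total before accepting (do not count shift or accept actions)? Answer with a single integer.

Step 1: shift id. Stack=[id] ptr=1 lookahead=* remaining=[* ( id * num ) $]
Step 2: reduce F->id. Stack=[F] ptr=1 lookahead=* remaining=[* ( id * num ) $]
Step 3: reduce T->F. Stack=[T] ptr=1 lookahead=* remaining=[* ( id * num ) $]
Step 4: shift *. Stack=[T *] ptr=2 lookahead=( remaining=[( id * num ) $]
Step 5: shift (. Stack=[T * (] ptr=3 lookahead=id remaining=[id * num ) $]
Step 6: shift id. Stack=[T * ( id] ptr=4 lookahead=* remaining=[* num ) $]
Step 7: reduce F->id. Stack=[T * ( F] ptr=4 lookahead=* remaining=[* num ) $]
Step 8: reduce T->F. Stack=[T * ( T] ptr=4 lookahead=* remaining=[* num ) $]
Step 9: shift *. Stack=[T * ( T *] ptr=5 lookahead=num remaining=[num ) $]
Step 10: shift num. Stack=[T * ( T * num] ptr=6 lookahead=) remaining=[) $]
Step 11: reduce F->num. Stack=[T * ( T * F] ptr=6 lookahead=) remaining=[) $]
Step 12: reduce T->T * F. Stack=[T * ( T] ptr=6 lookahead=) remaining=[) $]
Step 13: reduce E->T. Stack=[T * ( E] ptr=6 lookahead=) remaining=[) $]
Step 14: shift ). Stack=[T * ( E )] ptr=7 lookahead=$ remaining=[$]
Step 15: reduce F->( E ). Stack=[T * F] ptr=7 lookahead=$ remaining=[$]
Step 16: reduce T->T * F. Stack=[T] ptr=7 lookahead=$ remaining=[$]
Step 17: reduce E->T. Stack=[E] ptr=7 lookahead=$ remaining=[$]
Step 18: accept. Stack=[E] ptr=7 lookahead=$ remaining=[$]

Answer: 4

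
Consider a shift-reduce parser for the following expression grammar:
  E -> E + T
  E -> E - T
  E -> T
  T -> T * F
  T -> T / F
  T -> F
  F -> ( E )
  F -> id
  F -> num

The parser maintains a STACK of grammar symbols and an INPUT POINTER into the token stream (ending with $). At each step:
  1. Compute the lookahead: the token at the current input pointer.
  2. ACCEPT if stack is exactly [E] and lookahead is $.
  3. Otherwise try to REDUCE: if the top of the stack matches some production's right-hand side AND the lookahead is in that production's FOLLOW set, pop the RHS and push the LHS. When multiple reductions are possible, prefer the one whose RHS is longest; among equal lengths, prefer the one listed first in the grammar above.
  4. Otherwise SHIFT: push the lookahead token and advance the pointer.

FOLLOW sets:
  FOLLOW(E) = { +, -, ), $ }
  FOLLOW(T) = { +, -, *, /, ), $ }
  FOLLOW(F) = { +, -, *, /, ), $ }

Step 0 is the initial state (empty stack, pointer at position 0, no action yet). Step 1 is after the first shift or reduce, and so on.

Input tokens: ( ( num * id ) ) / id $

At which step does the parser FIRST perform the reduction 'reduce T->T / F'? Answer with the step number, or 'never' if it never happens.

Answer: 21

Derivation:
Step 1: shift (. Stack=[(] ptr=1 lookahead=( remaining=[( num * id ) ) / id $]
Step 2: shift (. Stack=[( (] ptr=2 lookahead=num remaining=[num * id ) ) / id $]
Step 3: shift num. Stack=[( ( num] ptr=3 lookahead=* remaining=[* id ) ) / id $]
Step 4: reduce F->num. Stack=[( ( F] ptr=3 lookahead=* remaining=[* id ) ) / id $]
Step 5: reduce T->F. Stack=[( ( T] ptr=3 lookahead=* remaining=[* id ) ) / id $]
Step 6: shift *. Stack=[( ( T *] ptr=4 lookahead=id remaining=[id ) ) / id $]
Step 7: shift id. Stack=[( ( T * id] ptr=5 lookahead=) remaining=[) ) / id $]
Step 8: reduce F->id. Stack=[( ( T * F] ptr=5 lookahead=) remaining=[) ) / id $]
Step 9: reduce T->T * F. Stack=[( ( T] ptr=5 lookahead=) remaining=[) ) / id $]
Step 10: reduce E->T. Stack=[( ( E] ptr=5 lookahead=) remaining=[) ) / id $]
Step 11: shift ). Stack=[( ( E )] ptr=6 lookahead=) remaining=[) / id $]
Step 12: reduce F->( E ). Stack=[( F] ptr=6 lookahead=) remaining=[) / id $]
Step 13: reduce T->F. Stack=[( T] ptr=6 lookahead=) remaining=[) / id $]
Step 14: reduce E->T. Stack=[( E] ptr=6 lookahead=) remaining=[) / id $]
Step 15: shift ). Stack=[( E )] ptr=7 lookahead=/ remaining=[/ id $]
Step 16: reduce F->( E ). Stack=[F] ptr=7 lookahead=/ remaining=[/ id $]
Step 17: reduce T->F. Stack=[T] ptr=7 lookahead=/ remaining=[/ id $]
Step 18: shift /. Stack=[T /] ptr=8 lookahead=id remaining=[id $]
Step 19: shift id. Stack=[T / id] ptr=9 lookahead=$ remaining=[$]
Step 20: reduce F->id. Stack=[T / F] ptr=9 lookahead=$ remaining=[$]
Step 21: reduce T->T / F. Stack=[T] ptr=9 lookahead=$ remaining=[$]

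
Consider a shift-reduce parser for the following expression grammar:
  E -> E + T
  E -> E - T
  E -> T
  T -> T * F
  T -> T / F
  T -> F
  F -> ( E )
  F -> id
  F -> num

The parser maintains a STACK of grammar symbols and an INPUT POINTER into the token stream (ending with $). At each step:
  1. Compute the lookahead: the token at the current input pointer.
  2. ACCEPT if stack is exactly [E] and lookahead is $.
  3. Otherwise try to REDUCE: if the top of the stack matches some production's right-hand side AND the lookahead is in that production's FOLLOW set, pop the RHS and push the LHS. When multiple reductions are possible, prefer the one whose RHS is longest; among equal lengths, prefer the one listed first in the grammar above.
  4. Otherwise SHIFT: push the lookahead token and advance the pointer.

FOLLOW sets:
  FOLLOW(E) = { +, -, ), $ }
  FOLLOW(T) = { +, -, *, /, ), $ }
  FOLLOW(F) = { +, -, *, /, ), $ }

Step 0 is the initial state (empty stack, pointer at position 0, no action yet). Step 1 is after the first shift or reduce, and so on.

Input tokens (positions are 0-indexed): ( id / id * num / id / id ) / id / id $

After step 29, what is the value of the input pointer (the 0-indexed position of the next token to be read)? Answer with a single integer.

Answer: 14

Derivation:
Step 1: shift (. Stack=[(] ptr=1 lookahead=id remaining=[id / id * num / id / id ) / id / id $]
Step 2: shift id. Stack=[( id] ptr=2 lookahead=/ remaining=[/ id * num / id / id ) / id / id $]
Step 3: reduce F->id. Stack=[( F] ptr=2 lookahead=/ remaining=[/ id * num / id / id ) / id / id $]
Step 4: reduce T->F. Stack=[( T] ptr=2 lookahead=/ remaining=[/ id * num / id / id ) / id / id $]
Step 5: shift /. Stack=[( T /] ptr=3 lookahead=id remaining=[id * num / id / id ) / id / id $]
Step 6: shift id. Stack=[( T / id] ptr=4 lookahead=* remaining=[* num / id / id ) / id / id $]
Step 7: reduce F->id. Stack=[( T / F] ptr=4 lookahead=* remaining=[* num / id / id ) / id / id $]
Step 8: reduce T->T / F. Stack=[( T] ptr=4 lookahead=* remaining=[* num / id / id ) / id / id $]
Step 9: shift *. Stack=[( T *] ptr=5 lookahead=num remaining=[num / id / id ) / id / id $]
Step 10: shift num. Stack=[( T * num] ptr=6 lookahead=/ remaining=[/ id / id ) / id / id $]
Step 11: reduce F->num. Stack=[( T * F] ptr=6 lookahead=/ remaining=[/ id / id ) / id / id $]
Step 12: reduce T->T * F. Stack=[( T] ptr=6 lookahead=/ remaining=[/ id / id ) / id / id $]
Step 13: shift /. Stack=[( T /] ptr=7 lookahead=id remaining=[id / id ) / id / id $]
Step 14: shift id. Stack=[( T / id] ptr=8 lookahead=/ remaining=[/ id ) / id / id $]
Step 15: reduce F->id. Stack=[( T / F] ptr=8 lookahead=/ remaining=[/ id ) / id / id $]
Step 16: reduce T->T / F. Stack=[( T] ptr=8 lookahead=/ remaining=[/ id ) / id / id $]
Step 17: shift /. Stack=[( T /] ptr=9 lookahead=id remaining=[id ) / id / id $]
Step 18: shift id. Stack=[( T / id] ptr=10 lookahead=) remaining=[) / id / id $]
Step 19: reduce F->id. Stack=[( T / F] ptr=10 lookahead=) remaining=[) / id / id $]
Step 20: reduce T->T / F. Stack=[( T] ptr=10 lookahead=) remaining=[) / id / id $]
Step 21: reduce E->T. Stack=[( E] ptr=10 lookahead=) remaining=[) / id / id $]
Step 22: shift ). Stack=[( E )] ptr=11 lookahead=/ remaining=[/ id / id $]
Step 23: reduce F->( E ). Stack=[F] ptr=11 lookahead=/ remaining=[/ id / id $]
Step 24: reduce T->F. Stack=[T] ptr=11 lookahead=/ remaining=[/ id / id $]
Step 25: shift /. Stack=[T /] ptr=12 lookahead=id remaining=[id / id $]
Step 26: shift id. Stack=[T / id] ptr=13 lookahead=/ remaining=[/ id $]
Step 27: reduce F->id. Stack=[T / F] ptr=13 lookahead=/ remaining=[/ id $]
Step 28: reduce T->T / F. Stack=[T] ptr=13 lookahead=/ remaining=[/ id $]
Step 29: shift /. Stack=[T /] ptr=14 lookahead=id remaining=[id $]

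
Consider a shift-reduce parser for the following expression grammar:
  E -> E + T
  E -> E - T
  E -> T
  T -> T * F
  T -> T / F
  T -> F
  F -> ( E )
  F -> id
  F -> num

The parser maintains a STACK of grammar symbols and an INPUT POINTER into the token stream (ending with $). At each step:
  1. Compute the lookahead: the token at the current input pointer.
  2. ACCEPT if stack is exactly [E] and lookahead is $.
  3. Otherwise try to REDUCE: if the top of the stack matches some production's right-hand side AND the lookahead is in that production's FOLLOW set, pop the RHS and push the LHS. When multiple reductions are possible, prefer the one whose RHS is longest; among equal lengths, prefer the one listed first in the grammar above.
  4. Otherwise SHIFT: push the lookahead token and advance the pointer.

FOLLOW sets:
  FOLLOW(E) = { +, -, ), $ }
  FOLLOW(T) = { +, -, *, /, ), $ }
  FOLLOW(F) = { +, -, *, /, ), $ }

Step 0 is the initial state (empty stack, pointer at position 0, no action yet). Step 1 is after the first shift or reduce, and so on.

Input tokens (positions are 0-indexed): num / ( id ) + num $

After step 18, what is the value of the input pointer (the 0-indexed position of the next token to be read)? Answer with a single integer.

Answer: 7

Derivation:
Step 1: shift num. Stack=[num] ptr=1 lookahead=/ remaining=[/ ( id ) + num $]
Step 2: reduce F->num. Stack=[F] ptr=1 lookahead=/ remaining=[/ ( id ) + num $]
Step 3: reduce T->F. Stack=[T] ptr=1 lookahead=/ remaining=[/ ( id ) + num $]
Step 4: shift /. Stack=[T /] ptr=2 lookahead=( remaining=[( id ) + num $]
Step 5: shift (. Stack=[T / (] ptr=3 lookahead=id remaining=[id ) + num $]
Step 6: shift id. Stack=[T / ( id] ptr=4 lookahead=) remaining=[) + num $]
Step 7: reduce F->id. Stack=[T / ( F] ptr=4 lookahead=) remaining=[) + num $]
Step 8: reduce T->F. Stack=[T / ( T] ptr=4 lookahead=) remaining=[) + num $]
Step 9: reduce E->T. Stack=[T / ( E] ptr=4 lookahead=) remaining=[) + num $]
Step 10: shift ). Stack=[T / ( E )] ptr=5 lookahead=+ remaining=[+ num $]
Step 11: reduce F->( E ). Stack=[T / F] ptr=5 lookahead=+ remaining=[+ num $]
Step 12: reduce T->T / F. Stack=[T] ptr=5 lookahead=+ remaining=[+ num $]
Step 13: reduce E->T. Stack=[E] ptr=5 lookahead=+ remaining=[+ num $]
Step 14: shift +. Stack=[E +] ptr=6 lookahead=num remaining=[num $]
Step 15: shift num. Stack=[E + num] ptr=7 lookahead=$ remaining=[$]
Step 16: reduce F->num. Stack=[E + F] ptr=7 lookahead=$ remaining=[$]
Step 17: reduce T->F. Stack=[E + T] ptr=7 lookahead=$ remaining=[$]
Step 18: reduce E->E + T. Stack=[E] ptr=7 lookahead=$ remaining=[$]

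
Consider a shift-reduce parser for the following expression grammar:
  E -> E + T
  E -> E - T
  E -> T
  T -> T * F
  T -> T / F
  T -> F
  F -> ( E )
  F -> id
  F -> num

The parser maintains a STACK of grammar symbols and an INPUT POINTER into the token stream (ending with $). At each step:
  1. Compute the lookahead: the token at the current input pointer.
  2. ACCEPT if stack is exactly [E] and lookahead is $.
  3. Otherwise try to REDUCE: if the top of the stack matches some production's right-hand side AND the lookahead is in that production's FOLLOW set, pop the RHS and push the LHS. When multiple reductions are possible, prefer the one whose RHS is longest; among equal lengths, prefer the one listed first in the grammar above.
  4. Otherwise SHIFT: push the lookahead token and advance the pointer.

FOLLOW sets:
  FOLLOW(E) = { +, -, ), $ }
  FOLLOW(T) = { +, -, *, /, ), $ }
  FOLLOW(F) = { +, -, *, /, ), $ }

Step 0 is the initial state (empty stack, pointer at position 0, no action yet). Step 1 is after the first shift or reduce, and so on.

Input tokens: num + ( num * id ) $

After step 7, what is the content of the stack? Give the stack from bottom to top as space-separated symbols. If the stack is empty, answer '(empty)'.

Step 1: shift num. Stack=[num] ptr=1 lookahead=+ remaining=[+ ( num * id ) $]
Step 2: reduce F->num. Stack=[F] ptr=1 lookahead=+ remaining=[+ ( num * id ) $]
Step 3: reduce T->F. Stack=[T] ptr=1 lookahead=+ remaining=[+ ( num * id ) $]
Step 4: reduce E->T. Stack=[E] ptr=1 lookahead=+ remaining=[+ ( num * id ) $]
Step 5: shift +. Stack=[E +] ptr=2 lookahead=( remaining=[( num * id ) $]
Step 6: shift (. Stack=[E + (] ptr=3 lookahead=num remaining=[num * id ) $]
Step 7: shift num. Stack=[E + ( num] ptr=4 lookahead=* remaining=[* id ) $]

Answer: E + ( num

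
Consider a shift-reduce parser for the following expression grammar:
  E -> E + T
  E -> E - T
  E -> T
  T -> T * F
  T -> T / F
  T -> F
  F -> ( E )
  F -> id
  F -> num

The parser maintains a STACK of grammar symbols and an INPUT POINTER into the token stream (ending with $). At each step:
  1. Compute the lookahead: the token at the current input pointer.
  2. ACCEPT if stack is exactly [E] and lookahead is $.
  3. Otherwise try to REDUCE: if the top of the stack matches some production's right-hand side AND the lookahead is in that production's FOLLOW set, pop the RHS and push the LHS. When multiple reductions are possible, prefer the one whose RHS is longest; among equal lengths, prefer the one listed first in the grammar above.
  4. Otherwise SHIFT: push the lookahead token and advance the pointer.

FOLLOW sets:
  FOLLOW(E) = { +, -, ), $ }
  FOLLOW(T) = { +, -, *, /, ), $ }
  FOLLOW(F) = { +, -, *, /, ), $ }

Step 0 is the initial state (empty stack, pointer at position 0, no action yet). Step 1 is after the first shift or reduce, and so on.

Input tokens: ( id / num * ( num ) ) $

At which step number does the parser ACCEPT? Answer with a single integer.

Step 1: shift (. Stack=[(] ptr=1 lookahead=id remaining=[id / num * ( num ) ) $]
Step 2: shift id. Stack=[( id] ptr=2 lookahead=/ remaining=[/ num * ( num ) ) $]
Step 3: reduce F->id. Stack=[( F] ptr=2 lookahead=/ remaining=[/ num * ( num ) ) $]
Step 4: reduce T->F. Stack=[( T] ptr=2 lookahead=/ remaining=[/ num * ( num ) ) $]
Step 5: shift /. Stack=[( T /] ptr=3 lookahead=num remaining=[num * ( num ) ) $]
Step 6: shift num. Stack=[( T / num] ptr=4 lookahead=* remaining=[* ( num ) ) $]
Step 7: reduce F->num. Stack=[( T / F] ptr=4 lookahead=* remaining=[* ( num ) ) $]
Step 8: reduce T->T / F. Stack=[( T] ptr=4 lookahead=* remaining=[* ( num ) ) $]
Step 9: shift *. Stack=[( T *] ptr=5 lookahead=( remaining=[( num ) ) $]
Step 10: shift (. Stack=[( T * (] ptr=6 lookahead=num remaining=[num ) ) $]
Step 11: shift num. Stack=[( T * ( num] ptr=7 lookahead=) remaining=[) ) $]
Step 12: reduce F->num. Stack=[( T * ( F] ptr=7 lookahead=) remaining=[) ) $]
Step 13: reduce T->F. Stack=[( T * ( T] ptr=7 lookahead=) remaining=[) ) $]
Step 14: reduce E->T. Stack=[( T * ( E] ptr=7 lookahead=) remaining=[) ) $]
Step 15: shift ). Stack=[( T * ( E )] ptr=8 lookahead=) remaining=[) $]
Step 16: reduce F->( E ). Stack=[( T * F] ptr=8 lookahead=) remaining=[) $]
Step 17: reduce T->T * F. Stack=[( T] ptr=8 lookahead=) remaining=[) $]
Step 18: reduce E->T. Stack=[( E] ptr=8 lookahead=) remaining=[) $]
Step 19: shift ). Stack=[( E )] ptr=9 lookahead=$ remaining=[$]
Step 20: reduce F->( E ). Stack=[F] ptr=9 lookahead=$ remaining=[$]
Step 21: reduce T->F. Stack=[T] ptr=9 lookahead=$ remaining=[$]
Step 22: reduce E->T. Stack=[E] ptr=9 lookahead=$ remaining=[$]
Step 23: accept. Stack=[E] ptr=9 lookahead=$ remaining=[$]

Answer: 23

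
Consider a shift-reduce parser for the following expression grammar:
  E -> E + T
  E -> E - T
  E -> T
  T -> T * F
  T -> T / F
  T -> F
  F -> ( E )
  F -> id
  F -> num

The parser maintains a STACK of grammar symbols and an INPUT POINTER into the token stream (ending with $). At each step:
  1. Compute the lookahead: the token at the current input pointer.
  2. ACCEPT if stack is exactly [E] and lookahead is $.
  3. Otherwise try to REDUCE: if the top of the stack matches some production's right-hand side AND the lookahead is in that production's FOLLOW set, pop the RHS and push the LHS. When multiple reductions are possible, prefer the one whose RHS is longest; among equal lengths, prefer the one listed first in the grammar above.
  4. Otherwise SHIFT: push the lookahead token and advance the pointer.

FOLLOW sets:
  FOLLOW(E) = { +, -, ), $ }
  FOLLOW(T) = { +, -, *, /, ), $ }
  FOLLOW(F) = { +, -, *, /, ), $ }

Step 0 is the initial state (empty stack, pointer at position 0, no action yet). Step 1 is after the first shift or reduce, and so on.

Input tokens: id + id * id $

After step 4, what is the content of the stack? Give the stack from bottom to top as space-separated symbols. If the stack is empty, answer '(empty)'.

Step 1: shift id. Stack=[id] ptr=1 lookahead=+ remaining=[+ id * id $]
Step 2: reduce F->id. Stack=[F] ptr=1 lookahead=+ remaining=[+ id * id $]
Step 3: reduce T->F. Stack=[T] ptr=1 lookahead=+ remaining=[+ id * id $]
Step 4: reduce E->T. Stack=[E] ptr=1 lookahead=+ remaining=[+ id * id $]

Answer: E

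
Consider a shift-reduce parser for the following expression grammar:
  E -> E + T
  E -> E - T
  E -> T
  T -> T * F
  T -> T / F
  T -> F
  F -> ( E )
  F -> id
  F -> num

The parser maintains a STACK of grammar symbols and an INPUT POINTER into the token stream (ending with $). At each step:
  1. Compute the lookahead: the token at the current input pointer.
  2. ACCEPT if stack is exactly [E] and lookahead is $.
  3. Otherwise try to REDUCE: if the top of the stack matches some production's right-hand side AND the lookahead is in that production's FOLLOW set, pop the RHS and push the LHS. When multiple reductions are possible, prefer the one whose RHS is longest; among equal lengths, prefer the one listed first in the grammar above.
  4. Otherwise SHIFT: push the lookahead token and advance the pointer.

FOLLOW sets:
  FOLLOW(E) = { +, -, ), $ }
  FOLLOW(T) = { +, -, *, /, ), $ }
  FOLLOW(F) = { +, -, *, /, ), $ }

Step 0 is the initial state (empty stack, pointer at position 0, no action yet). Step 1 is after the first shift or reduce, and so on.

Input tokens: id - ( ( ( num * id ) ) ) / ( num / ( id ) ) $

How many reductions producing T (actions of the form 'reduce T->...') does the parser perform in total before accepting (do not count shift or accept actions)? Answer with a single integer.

Answer: 10

Derivation:
Step 1: shift id. Stack=[id] ptr=1 lookahead=- remaining=[- ( ( ( num * id ) ) ) / ( num / ( id ) ) $]
Step 2: reduce F->id. Stack=[F] ptr=1 lookahead=- remaining=[- ( ( ( num * id ) ) ) / ( num / ( id ) ) $]
Step 3: reduce T->F. Stack=[T] ptr=1 lookahead=- remaining=[- ( ( ( num * id ) ) ) / ( num / ( id ) ) $]
Step 4: reduce E->T. Stack=[E] ptr=1 lookahead=- remaining=[- ( ( ( num * id ) ) ) / ( num / ( id ) ) $]
Step 5: shift -. Stack=[E -] ptr=2 lookahead=( remaining=[( ( ( num * id ) ) ) / ( num / ( id ) ) $]
Step 6: shift (. Stack=[E - (] ptr=3 lookahead=( remaining=[( ( num * id ) ) ) / ( num / ( id ) ) $]
Step 7: shift (. Stack=[E - ( (] ptr=4 lookahead=( remaining=[( num * id ) ) ) / ( num / ( id ) ) $]
Step 8: shift (. Stack=[E - ( ( (] ptr=5 lookahead=num remaining=[num * id ) ) ) / ( num / ( id ) ) $]
Step 9: shift num. Stack=[E - ( ( ( num] ptr=6 lookahead=* remaining=[* id ) ) ) / ( num / ( id ) ) $]
Step 10: reduce F->num. Stack=[E - ( ( ( F] ptr=6 lookahead=* remaining=[* id ) ) ) / ( num / ( id ) ) $]
Step 11: reduce T->F. Stack=[E - ( ( ( T] ptr=6 lookahead=* remaining=[* id ) ) ) / ( num / ( id ) ) $]
Step 12: shift *. Stack=[E - ( ( ( T *] ptr=7 lookahead=id remaining=[id ) ) ) / ( num / ( id ) ) $]
Step 13: shift id. Stack=[E - ( ( ( T * id] ptr=8 lookahead=) remaining=[) ) ) / ( num / ( id ) ) $]
Step 14: reduce F->id. Stack=[E - ( ( ( T * F] ptr=8 lookahead=) remaining=[) ) ) / ( num / ( id ) ) $]
Step 15: reduce T->T * F. Stack=[E - ( ( ( T] ptr=8 lookahead=) remaining=[) ) ) / ( num / ( id ) ) $]
Step 16: reduce E->T. Stack=[E - ( ( ( E] ptr=8 lookahead=) remaining=[) ) ) / ( num / ( id ) ) $]
Step 17: shift ). Stack=[E - ( ( ( E )] ptr=9 lookahead=) remaining=[) ) / ( num / ( id ) ) $]
Step 18: reduce F->( E ). Stack=[E - ( ( F] ptr=9 lookahead=) remaining=[) ) / ( num / ( id ) ) $]
Step 19: reduce T->F. Stack=[E - ( ( T] ptr=9 lookahead=) remaining=[) ) / ( num / ( id ) ) $]
Step 20: reduce E->T. Stack=[E - ( ( E] ptr=9 lookahead=) remaining=[) ) / ( num / ( id ) ) $]
Step 21: shift ). Stack=[E - ( ( E )] ptr=10 lookahead=) remaining=[) / ( num / ( id ) ) $]
Step 22: reduce F->( E ). Stack=[E - ( F] ptr=10 lookahead=) remaining=[) / ( num / ( id ) ) $]
Step 23: reduce T->F. Stack=[E - ( T] ptr=10 lookahead=) remaining=[) / ( num / ( id ) ) $]
Step 24: reduce E->T. Stack=[E - ( E] ptr=10 lookahead=) remaining=[) / ( num / ( id ) ) $]
Step 25: shift ). Stack=[E - ( E )] ptr=11 lookahead=/ remaining=[/ ( num / ( id ) ) $]
Step 26: reduce F->( E ). Stack=[E - F] ptr=11 lookahead=/ remaining=[/ ( num / ( id ) ) $]
Step 27: reduce T->F. Stack=[E - T] ptr=11 lookahead=/ remaining=[/ ( num / ( id ) ) $]
Step 28: shift /. Stack=[E - T /] ptr=12 lookahead=( remaining=[( num / ( id ) ) $]
Step 29: shift (. Stack=[E - T / (] ptr=13 lookahead=num remaining=[num / ( id ) ) $]
Step 30: shift num. Stack=[E - T / ( num] ptr=14 lookahead=/ remaining=[/ ( id ) ) $]
Step 31: reduce F->num. Stack=[E - T / ( F] ptr=14 lookahead=/ remaining=[/ ( id ) ) $]
Step 32: reduce T->F. Stack=[E - T / ( T] ptr=14 lookahead=/ remaining=[/ ( id ) ) $]
Step 33: shift /. Stack=[E - T / ( T /] ptr=15 lookahead=( remaining=[( id ) ) $]
Step 34: shift (. Stack=[E - T / ( T / (] ptr=16 lookahead=id remaining=[id ) ) $]
Step 35: shift id. Stack=[E - T / ( T / ( id] ptr=17 lookahead=) remaining=[) ) $]
Step 36: reduce F->id. Stack=[E - T / ( T / ( F] ptr=17 lookahead=) remaining=[) ) $]
Step 37: reduce T->F. Stack=[E - T / ( T / ( T] ptr=17 lookahead=) remaining=[) ) $]
Step 38: reduce E->T. Stack=[E - T / ( T / ( E] ptr=17 lookahead=) remaining=[) ) $]
Step 39: shift ). Stack=[E - T / ( T / ( E )] ptr=18 lookahead=) remaining=[) $]
Step 40: reduce F->( E ). Stack=[E - T / ( T / F] ptr=18 lookahead=) remaining=[) $]
Step 41: reduce T->T / F. Stack=[E - T / ( T] ptr=18 lookahead=) remaining=[) $]
Step 42: reduce E->T. Stack=[E - T / ( E] ptr=18 lookahead=) remaining=[) $]
Step 43: shift ). Stack=[E - T / ( E )] ptr=19 lookahead=$ remaining=[$]
Step 44: reduce F->( E ). Stack=[E - T / F] ptr=19 lookahead=$ remaining=[$]
Step 45: reduce T->T / F. Stack=[E - T] ptr=19 lookahead=$ remaining=[$]
Step 46: reduce E->E - T. Stack=[E] ptr=19 lookahead=$ remaining=[$]
Step 47: accept. Stack=[E] ptr=19 lookahead=$ remaining=[$]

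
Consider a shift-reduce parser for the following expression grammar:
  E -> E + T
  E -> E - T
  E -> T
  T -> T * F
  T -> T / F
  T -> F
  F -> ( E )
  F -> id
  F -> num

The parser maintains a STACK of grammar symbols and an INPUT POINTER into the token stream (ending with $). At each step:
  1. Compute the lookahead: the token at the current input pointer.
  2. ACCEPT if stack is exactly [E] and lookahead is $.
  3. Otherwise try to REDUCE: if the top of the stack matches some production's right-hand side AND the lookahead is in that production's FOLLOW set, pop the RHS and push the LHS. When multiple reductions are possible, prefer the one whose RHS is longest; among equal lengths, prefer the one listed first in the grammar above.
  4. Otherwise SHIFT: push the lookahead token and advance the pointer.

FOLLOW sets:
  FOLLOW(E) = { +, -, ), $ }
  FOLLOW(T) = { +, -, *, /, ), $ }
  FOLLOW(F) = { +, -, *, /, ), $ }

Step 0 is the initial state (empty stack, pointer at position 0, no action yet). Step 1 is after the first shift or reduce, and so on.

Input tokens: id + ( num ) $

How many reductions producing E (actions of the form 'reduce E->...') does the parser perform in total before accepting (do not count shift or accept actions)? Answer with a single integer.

Answer: 3

Derivation:
Step 1: shift id. Stack=[id] ptr=1 lookahead=+ remaining=[+ ( num ) $]
Step 2: reduce F->id. Stack=[F] ptr=1 lookahead=+ remaining=[+ ( num ) $]
Step 3: reduce T->F. Stack=[T] ptr=1 lookahead=+ remaining=[+ ( num ) $]
Step 4: reduce E->T. Stack=[E] ptr=1 lookahead=+ remaining=[+ ( num ) $]
Step 5: shift +. Stack=[E +] ptr=2 lookahead=( remaining=[( num ) $]
Step 6: shift (. Stack=[E + (] ptr=3 lookahead=num remaining=[num ) $]
Step 7: shift num. Stack=[E + ( num] ptr=4 lookahead=) remaining=[) $]
Step 8: reduce F->num. Stack=[E + ( F] ptr=4 lookahead=) remaining=[) $]
Step 9: reduce T->F. Stack=[E + ( T] ptr=4 lookahead=) remaining=[) $]
Step 10: reduce E->T. Stack=[E + ( E] ptr=4 lookahead=) remaining=[) $]
Step 11: shift ). Stack=[E + ( E )] ptr=5 lookahead=$ remaining=[$]
Step 12: reduce F->( E ). Stack=[E + F] ptr=5 lookahead=$ remaining=[$]
Step 13: reduce T->F. Stack=[E + T] ptr=5 lookahead=$ remaining=[$]
Step 14: reduce E->E + T. Stack=[E] ptr=5 lookahead=$ remaining=[$]
Step 15: accept. Stack=[E] ptr=5 lookahead=$ remaining=[$]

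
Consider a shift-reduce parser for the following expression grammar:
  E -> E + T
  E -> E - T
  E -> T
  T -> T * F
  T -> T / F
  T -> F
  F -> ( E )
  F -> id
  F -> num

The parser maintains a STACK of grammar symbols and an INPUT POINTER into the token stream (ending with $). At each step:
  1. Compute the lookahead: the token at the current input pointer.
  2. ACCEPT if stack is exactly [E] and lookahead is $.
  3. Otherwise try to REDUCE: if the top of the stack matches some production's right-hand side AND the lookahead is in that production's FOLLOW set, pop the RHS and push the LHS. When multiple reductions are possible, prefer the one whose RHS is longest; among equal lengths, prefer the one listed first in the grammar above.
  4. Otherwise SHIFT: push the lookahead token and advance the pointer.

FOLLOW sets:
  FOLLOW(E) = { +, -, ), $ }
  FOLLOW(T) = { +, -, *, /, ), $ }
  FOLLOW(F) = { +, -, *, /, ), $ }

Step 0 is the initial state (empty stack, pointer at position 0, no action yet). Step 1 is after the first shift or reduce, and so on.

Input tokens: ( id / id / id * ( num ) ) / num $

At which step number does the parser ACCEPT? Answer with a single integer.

Answer: 31

Derivation:
Step 1: shift (. Stack=[(] ptr=1 lookahead=id remaining=[id / id / id * ( num ) ) / num $]
Step 2: shift id. Stack=[( id] ptr=2 lookahead=/ remaining=[/ id / id * ( num ) ) / num $]
Step 3: reduce F->id. Stack=[( F] ptr=2 lookahead=/ remaining=[/ id / id * ( num ) ) / num $]
Step 4: reduce T->F. Stack=[( T] ptr=2 lookahead=/ remaining=[/ id / id * ( num ) ) / num $]
Step 5: shift /. Stack=[( T /] ptr=3 lookahead=id remaining=[id / id * ( num ) ) / num $]
Step 6: shift id. Stack=[( T / id] ptr=4 lookahead=/ remaining=[/ id * ( num ) ) / num $]
Step 7: reduce F->id. Stack=[( T / F] ptr=4 lookahead=/ remaining=[/ id * ( num ) ) / num $]
Step 8: reduce T->T / F. Stack=[( T] ptr=4 lookahead=/ remaining=[/ id * ( num ) ) / num $]
Step 9: shift /. Stack=[( T /] ptr=5 lookahead=id remaining=[id * ( num ) ) / num $]
Step 10: shift id. Stack=[( T / id] ptr=6 lookahead=* remaining=[* ( num ) ) / num $]
Step 11: reduce F->id. Stack=[( T / F] ptr=6 lookahead=* remaining=[* ( num ) ) / num $]
Step 12: reduce T->T / F. Stack=[( T] ptr=6 lookahead=* remaining=[* ( num ) ) / num $]
Step 13: shift *. Stack=[( T *] ptr=7 lookahead=( remaining=[( num ) ) / num $]
Step 14: shift (. Stack=[( T * (] ptr=8 lookahead=num remaining=[num ) ) / num $]
Step 15: shift num. Stack=[( T * ( num] ptr=9 lookahead=) remaining=[) ) / num $]
Step 16: reduce F->num. Stack=[( T * ( F] ptr=9 lookahead=) remaining=[) ) / num $]
Step 17: reduce T->F. Stack=[( T * ( T] ptr=9 lookahead=) remaining=[) ) / num $]
Step 18: reduce E->T. Stack=[( T * ( E] ptr=9 lookahead=) remaining=[) ) / num $]
Step 19: shift ). Stack=[( T * ( E )] ptr=10 lookahead=) remaining=[) / num $]
Step 20: reduce F->( E ). Stack=[( T * F] ptr=10 lookahead=) remaining=[) / num $]
Step 21: reduce T->T * F. Stack=[( T] ptr=10 lookahead=) remaining=[) / num $]
Step 22: reduce E->T. Stack=[( E] ptr=10 lookahead=) remaining=[) / num $]
Step 23: shift ). Stack=[( E )] ptr=11 lookahead=/ remaining=[/ num $]
Step 24: reduce F->( E ). Stack=[F] ptr=11 lookahead=/ remaining=[/ num $]
Step 25: reduce T->F. Stack=[T] ptr=11 lookahead=/ remaining=[/ num $]
Step 26: shift /. Stack=[T /] ptr=12 lookahead=num remaining=[num $]
Step 27: shift num. Stack=[T / num] ptr=13 lookahead=$ remaining=[$]
Step 28: reduce F->num. Stack=[T / F] ptr=13 lookahead=$ remaining=[$]
Step 29: reduce T->T / F. Stack=[T] ptr=13 lookahead=$ remaining=[$]
Step 30: reduce E->T. Stack=[E] ptr=13 lookahead=$ remaining=[$]
Step 31: accept. Stack=[E] ptr=13 lookahead=$ remaining=[$]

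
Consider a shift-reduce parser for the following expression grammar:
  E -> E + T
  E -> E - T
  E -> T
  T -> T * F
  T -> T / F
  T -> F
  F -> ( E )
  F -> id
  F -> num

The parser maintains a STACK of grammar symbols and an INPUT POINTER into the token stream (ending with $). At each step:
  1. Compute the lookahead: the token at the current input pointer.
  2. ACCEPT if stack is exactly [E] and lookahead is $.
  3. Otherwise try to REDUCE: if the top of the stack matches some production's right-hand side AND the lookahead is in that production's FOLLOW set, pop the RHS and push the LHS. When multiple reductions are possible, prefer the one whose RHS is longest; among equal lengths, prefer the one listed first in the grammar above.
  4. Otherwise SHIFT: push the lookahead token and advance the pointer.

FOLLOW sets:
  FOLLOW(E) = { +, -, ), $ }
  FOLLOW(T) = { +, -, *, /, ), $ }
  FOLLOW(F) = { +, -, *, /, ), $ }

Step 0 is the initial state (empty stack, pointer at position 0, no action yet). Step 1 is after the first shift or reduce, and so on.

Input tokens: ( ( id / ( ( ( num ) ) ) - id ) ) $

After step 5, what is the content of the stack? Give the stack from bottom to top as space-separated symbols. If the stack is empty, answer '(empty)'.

Step 1: shift (. Stack=[(] ptr=1 lookahead=( remaining=[( id / ( ( ( num ) ) ) - id ) ) $]
Step 2: shift (. Stack=[( (] ptr=2 lookahead=id remaining=[id / ( ( ( num ) ) ) - id ) ) $]
Step 3: shift id. Stack=[( ( id] ptr=3 lookahead=/ remaining=[/ ( ( ( num ) ) ) - id ) ) $]
Step 4: reduce F->id. Stack=[( ( F] ptr=3 lookahead=/ remaining=[/ ( ( ( num ) ) ) - id ) ) $]
Step 5: reduce T->F. Stack=[( ( T] ptr=3 lookahead=/ remaining=[/ ( ( ( num ) ) ) - id ) ) $]

Answer: ( ( T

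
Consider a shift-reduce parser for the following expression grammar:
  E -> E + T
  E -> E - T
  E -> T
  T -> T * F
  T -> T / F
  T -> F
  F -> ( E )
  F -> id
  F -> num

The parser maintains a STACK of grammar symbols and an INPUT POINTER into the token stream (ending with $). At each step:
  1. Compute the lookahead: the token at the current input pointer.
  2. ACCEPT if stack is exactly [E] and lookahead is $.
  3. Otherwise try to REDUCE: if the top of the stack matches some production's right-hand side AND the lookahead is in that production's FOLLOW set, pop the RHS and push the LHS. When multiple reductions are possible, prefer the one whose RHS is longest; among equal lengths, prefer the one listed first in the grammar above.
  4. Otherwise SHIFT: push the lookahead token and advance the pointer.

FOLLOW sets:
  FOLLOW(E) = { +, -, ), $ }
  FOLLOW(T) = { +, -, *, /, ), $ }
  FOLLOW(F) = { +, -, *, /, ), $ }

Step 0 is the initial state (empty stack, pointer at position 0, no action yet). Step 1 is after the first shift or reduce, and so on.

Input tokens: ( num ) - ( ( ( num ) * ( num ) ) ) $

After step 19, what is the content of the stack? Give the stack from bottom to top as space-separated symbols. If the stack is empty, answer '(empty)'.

Step 1: shift (. Stack=[(] ptr=1 lookahead=num remaining=[num ) - ( ( ( num ) * ( num ) ) ) $]
Step 2: shift num. Stack=[( num] ptr=2 lookahead=) remaining=[) - ( ( ( num ) * ( num ) ) ) $]
Step 3: reduce F->num. Stack=[( F] ptr=2 lookahead=) remaining=[) - ( ( ( num ) * ( num ) ) ) $]
Step 4: reduce T->F. Stack=[( T] ptr=2 lookahead=) remaining=[) - ( ( ( num ) * ( num ) ) ) $]
Step 5: reduce E->T. Stack=[( E] ptr=2 lookahead=) remaining=[) - ( ( ( num ) * ( num ) ) ) $]
Step 6: shift ). Stack=[( E )] ptr=3 lookahead=- remaining=[- ( ( ( num ) * ( num ) ) ) $]
Step 7: reduce F->( E ). Stack=[F] ptr=3 lookahead=- remaining=[- ( ( ( num ) * ( num ) ) ) $]
Step 8: reduce T->F. Stack=[T] ptr=3 lookahead=- remaining=[- ( ( ( num ) * ( num ) ) ) $]
Step 9: reduce E->T. Stack=[E] ptr=3 lookahead=- remaining=[- ( ( ( num ) * ( num ) ) ) $]
Step 10: shift -. Stack=[E -] ptr=4 lookahead=( remaining=[( ( ( num ) * ( num ) ) ) $]
Step 11: shift (. Stack=[E - (] ptr=5 lookahead=( remaining=[( ( num ) * ( num ) ) ) $]
Step 12: shift (. Stack=[E - ( (] ptr=6 lookahead=( remaining=[( num ) * ( num ) ) ) $]
Step 13: shift (. Stack=[E - ( ( (] ptr=7 lookahead=num remaining=[num ) * ( num ) ) ) $]
Step 14: shift num. Stack=[E - ( ( ( num] ptr=8 lookahead=) remaining=[) * ( num ) ) ) $]
Step 15: reduce F->num. Stack=[E - ( ( ( F] ptr=8 lookahead=) remaining=[) * ( num ) ) ) $]
Step 16: reduce T->F. Stack=[E - ( ( ( T] ptr=8 lookahead=) remaining=[) * ( num ) ) ) $]
Step 17: reduce E->T. Stack=[E - ( ( ( E] ptr=8 lookahead=) remaining=[) * ( num ) ) ) $]
Step 18: shift ). Stack=[E - ( ( ( E )] ptr=9 lookahead=* remaining=[* ( num ) ) ) $]
Step 19: reduce F->( E ). Stack=[E - ( ( F] ptr=9 lookahead=* remaining=[* ( num ) ) ) $]

Answer: E - ( ( F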